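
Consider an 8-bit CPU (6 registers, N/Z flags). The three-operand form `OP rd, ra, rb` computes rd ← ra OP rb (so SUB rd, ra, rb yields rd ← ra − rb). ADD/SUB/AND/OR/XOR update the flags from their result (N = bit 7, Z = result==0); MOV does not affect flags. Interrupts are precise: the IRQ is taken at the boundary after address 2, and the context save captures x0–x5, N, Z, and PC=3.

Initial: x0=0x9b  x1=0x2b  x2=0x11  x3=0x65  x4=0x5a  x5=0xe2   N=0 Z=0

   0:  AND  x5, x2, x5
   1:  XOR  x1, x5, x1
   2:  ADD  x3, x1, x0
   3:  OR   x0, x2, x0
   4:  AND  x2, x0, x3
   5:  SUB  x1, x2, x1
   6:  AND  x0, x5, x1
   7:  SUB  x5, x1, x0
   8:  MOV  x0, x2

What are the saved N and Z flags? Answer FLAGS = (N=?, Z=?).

FLAGS = (N=1, Z=0)

after  0: x0=0x9b x1=0x2b x2=0x11 x3=0x65 x4=0x5a x5=0x00  N=0 Z=1
after  1: x0=0x9b x1=0x2b x2=0x11 x3=0x65 x4=0x5a x5=0x00  N=0 Z=0
after  2: x0=0x9b x1=0x2b x2=0x11 x3=0xc6 x4=0x5a x5=0x00  N=1 Z=0
-- IRQ taken; context saved, return-PC = 3 --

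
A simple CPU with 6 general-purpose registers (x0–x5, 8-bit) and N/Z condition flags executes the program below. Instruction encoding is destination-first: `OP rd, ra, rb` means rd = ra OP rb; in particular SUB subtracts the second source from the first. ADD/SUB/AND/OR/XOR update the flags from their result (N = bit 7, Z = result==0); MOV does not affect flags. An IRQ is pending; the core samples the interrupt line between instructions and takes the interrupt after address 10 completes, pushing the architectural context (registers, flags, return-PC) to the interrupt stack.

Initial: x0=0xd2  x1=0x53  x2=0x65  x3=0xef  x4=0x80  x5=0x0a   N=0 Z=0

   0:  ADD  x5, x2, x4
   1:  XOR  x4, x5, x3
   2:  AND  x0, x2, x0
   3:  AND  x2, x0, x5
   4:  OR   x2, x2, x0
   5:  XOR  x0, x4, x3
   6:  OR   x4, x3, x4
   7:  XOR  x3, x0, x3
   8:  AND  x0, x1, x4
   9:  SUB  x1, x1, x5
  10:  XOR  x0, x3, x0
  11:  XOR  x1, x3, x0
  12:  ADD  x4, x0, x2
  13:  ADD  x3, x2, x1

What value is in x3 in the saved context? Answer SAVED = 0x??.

after  0: x0=0xd2 x1=0x53 x2=0x65 x3=0xef x4=0x80 x5=0xe5  N=1 Z=0
after  1: x0=0xd2 x1=0x53 x2=0x65 x3=0xef x4=0x0a x5=0xe5  N=0 Z=0
after  2: x0=0x40 x1=0x53 x2=0x65 x3=0xef x4=0x0a x5=0xe5  N=0 Z=0
after  3: x0=0x40 x1=0x53 x2=0x40 x3=0xef x4=0x0a x5=0xe5  N=0 Z=0
after  4: x0=0x40 x1=0x53 x2=0x40 x3=0xef x4=0x0a x5=0xe5  N=0 Z=0
after  5: x0=0xe5 x1=0x53 x2=0x40 x3=0xef x4=0x0a x5=0xe5  N=1 Z=0
after  6: x0=0xe5 x1=0x53 x2=0x40 x3=0xef x4=0xef x5=0xe5  N=1 Z=0
after  7: x0=0xe5 x1=0x53 x2=0x40 x3=0x0a x4=0xef x5=0xe5  N=0 Z=0
after  8: x0=0x43 x1=0x53 x2=0x40 x3=0x0a x4=0xef x5=0xe5  N=0 Z=0
after  9: x0=0x43 x1=0x6e x2=0x40 x3=0x0a x4=0xef x5=0xe5  N=0 Z=0
after 10: x0=0x49 x1=0x6e x2=0x40 x3=0x0a x4=0xef x5=0xe5  N=0 Z=0
-- IRQ taken; context saved, return-PC = 11 --

SAVED = 0x0a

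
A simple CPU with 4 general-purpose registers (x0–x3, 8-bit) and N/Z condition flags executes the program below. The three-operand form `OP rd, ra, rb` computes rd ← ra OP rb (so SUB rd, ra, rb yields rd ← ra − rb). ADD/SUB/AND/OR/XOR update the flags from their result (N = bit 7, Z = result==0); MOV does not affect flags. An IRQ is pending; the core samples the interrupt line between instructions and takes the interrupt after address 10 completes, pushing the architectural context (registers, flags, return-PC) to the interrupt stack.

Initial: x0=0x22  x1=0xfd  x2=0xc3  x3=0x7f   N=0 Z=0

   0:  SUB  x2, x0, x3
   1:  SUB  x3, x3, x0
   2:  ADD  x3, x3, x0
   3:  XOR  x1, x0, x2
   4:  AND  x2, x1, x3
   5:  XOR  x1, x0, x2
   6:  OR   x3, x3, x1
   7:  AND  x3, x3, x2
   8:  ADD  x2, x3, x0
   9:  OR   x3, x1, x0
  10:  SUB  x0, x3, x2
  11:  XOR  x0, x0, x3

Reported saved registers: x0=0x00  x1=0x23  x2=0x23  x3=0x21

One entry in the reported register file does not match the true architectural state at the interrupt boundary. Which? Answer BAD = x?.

BAD = x3

after  0: x0=0x22 x1=0xfd x2=0xa3 x3=0x7f  N=1 Z=0
after  1: x0=0x22 x1=0xfd x2=0xa3 x3=0x5d  N=0 Z=0
after  2: x0=0x22 x1=0xfd x2=0xa3 x3=0x7f  N=0 Z=0
after  3: x0=0x22 x1=0x81 x2=0xa3 x3=0x7f  N=1 Z=0
after  4: x0=0x22 x1=0x81 x2=0x01 x3=0x7f  N=0 Z=0
after  5: x0=0x22 x1=0x23 x2=0x01 x3=0x7f  N=0 Z=0
after  6: x0=0x22 x1=0x23 x2=0x01 x3=0x7f  N=0 Z=0
after  7: x0=0x22 x1=0x23 x2=0x01 x3=0x01  N=0 Z=0
after  8: x0=0x22 x1=0x23 x2=0x23 x3=0x01  N=0 Z=0
after  9: x0=0x22 x1=0x23 x2=0x23 x3=0x23  N=0 Z=0
after 10: x0=0x00 x1=0x23 x2=0x23 x3=0x23  N=0 Z=1
-- IRQ taken; context saved, return-PC = 11 --
mismatch: x3: reported 0x21 vs actual 0x23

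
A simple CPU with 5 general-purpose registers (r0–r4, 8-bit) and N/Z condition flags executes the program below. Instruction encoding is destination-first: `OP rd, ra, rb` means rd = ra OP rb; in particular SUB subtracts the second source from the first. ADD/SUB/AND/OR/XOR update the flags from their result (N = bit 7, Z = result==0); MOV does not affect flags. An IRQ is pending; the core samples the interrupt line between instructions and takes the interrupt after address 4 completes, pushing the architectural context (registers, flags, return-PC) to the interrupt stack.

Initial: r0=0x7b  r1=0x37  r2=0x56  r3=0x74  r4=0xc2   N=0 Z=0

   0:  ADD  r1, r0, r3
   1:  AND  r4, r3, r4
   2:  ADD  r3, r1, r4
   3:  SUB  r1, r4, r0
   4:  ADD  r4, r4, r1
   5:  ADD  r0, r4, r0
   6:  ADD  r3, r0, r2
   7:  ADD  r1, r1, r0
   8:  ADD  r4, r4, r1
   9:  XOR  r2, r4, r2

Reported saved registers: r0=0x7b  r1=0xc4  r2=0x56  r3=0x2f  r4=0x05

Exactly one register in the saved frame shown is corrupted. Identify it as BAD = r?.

BAD = r1

after  0: r0=0x7b r1=0xef r2=0x56 r3=0x74 r4=0xc2  N=1 Z=0
after  1: r0=0x7b r1=0xef r2=0x56 r3=0x74 r4=0x40  N=0 Z=0
after  2: r0=0x7b r1=0xef r2=0x56 r3=0x2f r4=0x40  N=0 Z=0
after  3: r0=0x7b r1=0xc5 r2=0x56 r3=0x2f r4=0x40  N=1 Z=0
after  4: r0=0x7b r1=0xc5 r2=0x56 r3=0x2f r4=0x05  N=0 Z=0
-- IRQ taken; context saved, return-PC = 5 --
mismatch: r1: reported 0xc4 vs actual 0xc5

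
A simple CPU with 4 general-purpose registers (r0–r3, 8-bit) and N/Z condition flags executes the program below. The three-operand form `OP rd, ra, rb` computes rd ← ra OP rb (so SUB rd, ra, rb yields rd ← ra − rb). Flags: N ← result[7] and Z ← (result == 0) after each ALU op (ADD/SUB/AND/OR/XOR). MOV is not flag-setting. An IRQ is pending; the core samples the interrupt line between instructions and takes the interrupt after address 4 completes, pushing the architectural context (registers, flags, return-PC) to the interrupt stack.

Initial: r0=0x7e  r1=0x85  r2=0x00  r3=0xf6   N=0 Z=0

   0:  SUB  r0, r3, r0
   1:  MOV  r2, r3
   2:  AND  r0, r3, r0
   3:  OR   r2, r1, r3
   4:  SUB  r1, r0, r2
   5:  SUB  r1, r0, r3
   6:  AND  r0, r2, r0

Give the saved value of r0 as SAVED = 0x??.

SAVED = 0x70

after  0: r0=0x78 r1=0x85 r2=0x00 r3=0xf6  N=0 Z=0
after  1: r0=0x78 r1=0x85 r2=0xf6 r3=0xf6  N=0 Z=0
after  2: r0=0x70 r1=0x85 r2=0xf6 r3=0xf6  N=0 Z=0
after  3: r0=0x70 r1=0x85 r2=0xf7 r3=0xf6  N=1 Z=0
after  4: r0=0x70 r1=0x79 r2=0xf7 r3=0xf6  N=0 Z=0
-- IRQ taken; context saved, return-PC = 5 --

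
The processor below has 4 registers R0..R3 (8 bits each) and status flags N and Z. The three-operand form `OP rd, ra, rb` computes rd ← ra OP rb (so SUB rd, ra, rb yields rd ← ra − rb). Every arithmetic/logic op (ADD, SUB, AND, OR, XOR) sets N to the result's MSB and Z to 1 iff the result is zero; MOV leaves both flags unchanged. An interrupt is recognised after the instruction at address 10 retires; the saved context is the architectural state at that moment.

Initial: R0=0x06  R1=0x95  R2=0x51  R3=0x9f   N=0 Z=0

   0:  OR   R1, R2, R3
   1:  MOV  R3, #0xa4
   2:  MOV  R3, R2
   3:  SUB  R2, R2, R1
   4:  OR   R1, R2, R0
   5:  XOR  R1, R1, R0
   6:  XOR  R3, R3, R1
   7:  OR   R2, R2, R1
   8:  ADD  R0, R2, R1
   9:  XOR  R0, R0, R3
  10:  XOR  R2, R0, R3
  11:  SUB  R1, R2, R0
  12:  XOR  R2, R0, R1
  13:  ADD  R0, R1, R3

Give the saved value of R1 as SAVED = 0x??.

after  0: R0=0x06 R1=0xdf R2=0x51 R3=0x9f  N=1 Z=0
after  1: R0=0x06 R1=0xdf R2=0x51 R3=0xa4  N=1 Z=0
after  2: R0=0x06 R1=0xdf R2=0x51 R3=0x51  N=1 Z=0
after  3: R0=0x06 R1=0xdf R2=0x72 R3=0x51  N=0 Z=0
after  4: R0=0x06 R1=0x76 R2=0x72 R3=0x51  N=0 Z=0
after  5: R0=0x06 R1=0x70 R2=0x72 R3=0x51  N=0 Z=0
after  6: R0=0x06 R1=0x70 R2=0x72 R3=0x21  N=0 Z=0
after  7: R0=0x06 R1=0x70 R2=0x72 R3=0x21  N=0 Z=0
after  8: R0=0xe2 R1=0x70 R2=0x72 R3=0x21  N=1 Z=0
after  9: R0=0xc3 R1=0x70 R2=0x72 R3=0x21  N=1 Z=0
after 10: R0=0xc3 R1=0x70 R2=0xe2 R3=0x21  N=1 Z=0
-- IRQ taken; context saved, return-PC = 11 --

SAVED = 0x70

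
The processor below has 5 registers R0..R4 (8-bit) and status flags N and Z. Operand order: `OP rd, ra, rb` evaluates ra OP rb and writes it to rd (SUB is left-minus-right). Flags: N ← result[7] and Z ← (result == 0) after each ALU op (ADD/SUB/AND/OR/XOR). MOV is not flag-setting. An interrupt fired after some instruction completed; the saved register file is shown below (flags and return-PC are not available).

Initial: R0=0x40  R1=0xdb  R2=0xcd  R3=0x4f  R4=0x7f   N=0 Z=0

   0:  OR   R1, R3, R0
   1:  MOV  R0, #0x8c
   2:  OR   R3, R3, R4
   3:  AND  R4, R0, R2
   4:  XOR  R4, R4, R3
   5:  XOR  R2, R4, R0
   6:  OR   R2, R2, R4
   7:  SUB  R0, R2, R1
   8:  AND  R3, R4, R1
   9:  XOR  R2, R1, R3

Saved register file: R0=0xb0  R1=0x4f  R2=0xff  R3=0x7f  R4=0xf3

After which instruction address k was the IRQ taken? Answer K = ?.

after  0: R0=0x40 R1=0x4f R2=0xcd R3=0x4f R4=0x7f  N=0 Z=0
after  1: R0=0x8c R1=0x4f R2=0xcd R3=0x4f R4=0x7f  N=0 Z=0
after  2: R0=0x8c R1=0x4f R2=0xcd R3=0x7f R4=0x7f  N=0 Z=0
after  3: R0=0x8c R1=0x4f R2=0xcd R3=0x7f R4=0x8c  N=1 Z=0
after  4: R0=0x8c R1=0x4f R2=0xcd R3=0x7f R4=0xf3  N=1 Z=0
after  5: R0=0x8c R1=0x4f R2=0x7f R3=0x7f R4=0xf3  N=0 Z=0
after  6: R0=0x8c R1=0x4f R2=0xff R3=0x7f R4=0xf3  N=1 Z=0
after  7: R0=0xb0 R1=0x4f R2=0xff R3=0x7f R4=0xf3  N=1 Z=0
-- IRQ taken; context saved, return-PC = 8 --

K = 7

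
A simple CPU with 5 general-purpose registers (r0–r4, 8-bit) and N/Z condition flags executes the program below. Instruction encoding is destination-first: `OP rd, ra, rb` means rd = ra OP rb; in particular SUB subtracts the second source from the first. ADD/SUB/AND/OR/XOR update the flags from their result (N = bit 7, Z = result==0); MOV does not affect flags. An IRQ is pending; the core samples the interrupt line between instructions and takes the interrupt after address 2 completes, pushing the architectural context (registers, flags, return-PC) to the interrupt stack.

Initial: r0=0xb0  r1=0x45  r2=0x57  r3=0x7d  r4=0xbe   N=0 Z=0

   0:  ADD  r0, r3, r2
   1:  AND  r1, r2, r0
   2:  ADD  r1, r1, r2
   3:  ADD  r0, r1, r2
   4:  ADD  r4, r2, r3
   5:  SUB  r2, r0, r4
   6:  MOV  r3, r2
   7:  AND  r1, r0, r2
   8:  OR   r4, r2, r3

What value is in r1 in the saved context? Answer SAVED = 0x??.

after  0: r0=0xd4 r1=0x45 r2=0x57 r3=0x7d r4=0xbe  N=1 Z=0
after  1: r0=0xd4 r1=0x54 r2=0x57 r3=0x7d r4=0xbe  N=0 Z=0
after  2: r0=0xd4 r1=0xab r2=0x57 r3=0x7d r4=0xbe  N=1 Z=0
-- IRQ taken; context saved, return-PC = 3 --

SAVED = 0xab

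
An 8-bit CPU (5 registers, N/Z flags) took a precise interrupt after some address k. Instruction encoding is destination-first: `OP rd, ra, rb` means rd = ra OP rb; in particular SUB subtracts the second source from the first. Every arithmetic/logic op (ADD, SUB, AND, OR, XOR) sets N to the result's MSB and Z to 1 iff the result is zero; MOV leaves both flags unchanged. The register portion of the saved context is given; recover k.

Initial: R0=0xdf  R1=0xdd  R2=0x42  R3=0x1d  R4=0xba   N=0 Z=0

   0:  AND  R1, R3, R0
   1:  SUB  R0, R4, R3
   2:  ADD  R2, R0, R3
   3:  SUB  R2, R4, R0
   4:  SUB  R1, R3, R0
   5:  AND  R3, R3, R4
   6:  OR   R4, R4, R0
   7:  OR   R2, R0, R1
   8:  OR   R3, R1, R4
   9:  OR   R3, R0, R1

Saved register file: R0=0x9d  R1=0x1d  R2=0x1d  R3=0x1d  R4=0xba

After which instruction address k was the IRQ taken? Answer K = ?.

after  0: R0=0xdf R1=0x1d R2=0x42 R3=0x1d R4=0xba  N=0 Z=0
after  1: R0=0x9d R1=0x1d R2=0x42 R3=0x1d R4=0xba  N=1 Z=0
after  2: R0=0x9d R1=0x1d R2=0xba R3=0x1d R4=0xba  N=1 Z=0
after  3: R0=0x9d R1=0x1d R2=0x1d R3=0x1d R4=0xba  N=0 Z=0
-- IRQ taken; context saved, return-PC = 4 --

K = 3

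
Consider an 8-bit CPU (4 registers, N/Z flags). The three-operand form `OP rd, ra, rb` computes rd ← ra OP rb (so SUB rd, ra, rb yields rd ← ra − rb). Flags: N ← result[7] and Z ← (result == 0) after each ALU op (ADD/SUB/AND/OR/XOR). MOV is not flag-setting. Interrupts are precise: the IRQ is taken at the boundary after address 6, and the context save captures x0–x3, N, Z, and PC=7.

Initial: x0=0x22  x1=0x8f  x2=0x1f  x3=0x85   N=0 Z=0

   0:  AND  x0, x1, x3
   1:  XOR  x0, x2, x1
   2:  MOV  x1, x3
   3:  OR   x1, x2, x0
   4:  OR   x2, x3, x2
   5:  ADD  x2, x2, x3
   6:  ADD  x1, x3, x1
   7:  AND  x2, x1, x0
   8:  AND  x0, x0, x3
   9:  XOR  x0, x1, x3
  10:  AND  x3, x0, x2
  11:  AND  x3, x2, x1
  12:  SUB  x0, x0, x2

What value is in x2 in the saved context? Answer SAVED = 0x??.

SAVED = 0x24

after  0: x0=0x85 x1=0x8f x2=0x1f x3=0x85  N=1 Z=0
after  1: x0=0x90 x1=0x8f x2=0x1f x3=0x85  N=1 Z=0
after  2: x0=0x90 x1=0x85 x2=0x1f x3=0x85  N=1 Z=0
after  3: x0=0x90 x1=0x9f x2=0x1f x3=0x85  N=1 Z=0
after  4: x0=0x90 x1=0x9f x2=0x9f x3=0x85  N=1 Z=0
after  5: x0=0x90 x1=0x9f x2=0x24 x3=0x85  N=0 Z=0
after  6: x0=0x90 x1=0x24 x2=0x24 x3=0x85  N=0 Z=0
-- IRQ taken; context saved, return-PC = 7 --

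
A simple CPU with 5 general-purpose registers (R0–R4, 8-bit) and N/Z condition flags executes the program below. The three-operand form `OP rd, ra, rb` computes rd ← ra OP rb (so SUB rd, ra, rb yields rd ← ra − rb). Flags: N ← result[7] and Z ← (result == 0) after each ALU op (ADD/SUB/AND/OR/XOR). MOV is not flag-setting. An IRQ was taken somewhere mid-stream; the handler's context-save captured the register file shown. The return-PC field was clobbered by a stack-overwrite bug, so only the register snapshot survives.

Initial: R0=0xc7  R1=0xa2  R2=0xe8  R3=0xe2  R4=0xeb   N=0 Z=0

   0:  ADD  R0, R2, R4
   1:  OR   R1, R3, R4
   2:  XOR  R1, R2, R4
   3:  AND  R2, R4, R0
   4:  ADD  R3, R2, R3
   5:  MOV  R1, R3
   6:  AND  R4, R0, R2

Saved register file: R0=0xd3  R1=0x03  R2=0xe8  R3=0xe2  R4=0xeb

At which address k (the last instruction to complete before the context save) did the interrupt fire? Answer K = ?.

K = 2

after  0: R0=0xd3 R1=0xa2 R2=0xe8 R3=0xe2 R4=0xeb  N=1 Z=0
after  1: R0=0xd3 R1=0xeb R2=0xe8 R3=0xe2 R4=0xeb  N=1 Z=0
after  2: R0=0xd3 R1=0x03 R2=0xe8 R3=0xe2 R4=0xeb  N=0 Z=0
-- IRQ taken; context saved, return-PC = 3 --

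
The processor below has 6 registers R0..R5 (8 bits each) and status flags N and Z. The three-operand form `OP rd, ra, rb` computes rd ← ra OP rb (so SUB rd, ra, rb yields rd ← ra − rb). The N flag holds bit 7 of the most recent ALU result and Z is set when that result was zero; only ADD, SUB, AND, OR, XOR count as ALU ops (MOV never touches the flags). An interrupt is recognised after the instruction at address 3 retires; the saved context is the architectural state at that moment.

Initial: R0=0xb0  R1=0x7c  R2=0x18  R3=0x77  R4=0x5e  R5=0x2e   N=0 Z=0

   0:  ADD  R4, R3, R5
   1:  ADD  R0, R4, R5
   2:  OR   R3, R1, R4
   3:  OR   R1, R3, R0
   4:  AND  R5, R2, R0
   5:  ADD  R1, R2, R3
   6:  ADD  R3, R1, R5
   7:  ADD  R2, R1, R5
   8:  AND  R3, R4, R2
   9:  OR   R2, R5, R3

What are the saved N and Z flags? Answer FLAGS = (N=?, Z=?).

after  0: R0=0xb0 R1=0x7c R2=0x18 R3=0x77 R4=0xa5 R5=0x2e  N=1 Z=0
after  1: R0=0xd3 R1=0x7c R2=0x18 R3=0x77 R4=0xa5 R5=0x2e  N=1 Z=0
after  2: R0=0xd3 R1=0x7c R2=0x18 R3=0xfd R4=0xa5 R5=0x2e  N=1 Z=0
after  3: R0=0xd3 R1=0xff R2=0x18 R3=0xfd R4=0xa5 R5=0x2e  N=1 Z=0
-- IRQ taken; context saved, return-PC = 4 --

FLAGS = (N=1, Z=0)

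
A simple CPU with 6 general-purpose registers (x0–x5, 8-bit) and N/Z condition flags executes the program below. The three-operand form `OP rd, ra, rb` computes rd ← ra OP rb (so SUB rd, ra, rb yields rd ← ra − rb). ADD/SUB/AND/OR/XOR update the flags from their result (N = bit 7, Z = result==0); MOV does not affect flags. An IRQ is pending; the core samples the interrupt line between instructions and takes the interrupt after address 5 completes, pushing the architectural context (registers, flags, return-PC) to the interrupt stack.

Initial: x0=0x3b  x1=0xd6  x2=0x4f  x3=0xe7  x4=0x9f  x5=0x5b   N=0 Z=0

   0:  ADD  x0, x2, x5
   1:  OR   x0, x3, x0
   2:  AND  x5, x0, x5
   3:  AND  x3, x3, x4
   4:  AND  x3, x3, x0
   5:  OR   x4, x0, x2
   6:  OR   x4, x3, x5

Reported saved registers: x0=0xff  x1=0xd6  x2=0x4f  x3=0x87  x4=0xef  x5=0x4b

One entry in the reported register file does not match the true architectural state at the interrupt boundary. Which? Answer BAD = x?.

BAD = x0

after  0: x0=0xaa x1=0xd6 x2=0x4f x3=0xe7 x4=0x9f x5=0x5b  N=1 Z=0
after  1: x0=0xef x1=0xd6 x2=0x4f x3=0xe7 x4=0x9f x5=0x5b  N=1 Z=0
after  2: x0=0xef x1=0xd6 x2=0x4f x3=0xe7 x4=0x9f x5=0x4b  N=0 Z=0
after  3: x0=0xef x1=0xd6 x2=0x4f x3=0x87 x4=0x9f x5=0x4b  N=1 Z=0
after  4: x0=0xef x1=0xd6 x2=0x4f x3=0x87 x4=0x9f x5=0x4b  N=1 Z=0
after  5: x0=0xef x1=0xd6 x2=0x4f x3=0x87 x4=0xef x5=0x4b  N=1 Z=0
-- IRQ taken; context saved, return-PC = 6 --
mismatch: x0: reported 0xff vs actual 0xef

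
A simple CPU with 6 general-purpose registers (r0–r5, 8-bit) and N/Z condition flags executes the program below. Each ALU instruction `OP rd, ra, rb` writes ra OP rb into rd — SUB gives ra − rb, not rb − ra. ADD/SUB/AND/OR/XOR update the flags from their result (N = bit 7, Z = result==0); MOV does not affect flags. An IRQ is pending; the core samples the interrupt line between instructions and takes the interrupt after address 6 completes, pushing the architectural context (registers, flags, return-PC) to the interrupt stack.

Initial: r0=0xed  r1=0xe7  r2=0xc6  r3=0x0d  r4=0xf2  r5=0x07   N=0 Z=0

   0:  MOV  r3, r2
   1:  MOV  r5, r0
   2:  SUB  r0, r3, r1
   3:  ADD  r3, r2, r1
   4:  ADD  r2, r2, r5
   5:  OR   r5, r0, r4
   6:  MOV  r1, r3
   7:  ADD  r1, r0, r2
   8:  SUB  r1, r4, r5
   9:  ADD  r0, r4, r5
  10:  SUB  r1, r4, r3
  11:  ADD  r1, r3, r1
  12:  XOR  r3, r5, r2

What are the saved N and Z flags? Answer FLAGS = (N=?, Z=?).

after  0: r0=0xed r1=0xe7 r2=0xc6 r3=0xc6 r4=0xf2 r5=0x07  N=0 Z=0
after  1: r0=0xed r1=0xe7 r2=0xc6 r3=0xc6 r4=0xf2 r5=0xed  N=0 Z=0
after  2: r0=0xdf r1=0xe7 r2=0xc6 r3=0xc6 r4=0xf2 r5=0xed  N=1 Z=0
after  3: r0=0xdf r1=0xe7 r2=0xc6 r3=0xad r4=0xf2 r5=0xed  N=1 Z=0
after  4: r0=0xdf r1=0xe7 r2=0xb3 r3=0xad r4=0xf2 r5=0xed  N=1 Z=0
after  5: r0=0xdf r1=0xe7 r2=0xb3 r3=0xad r4=0xf2 r5=0xff  N=1 Z=0
after  6: r0=0xdf r1=0xad r2=0xb3 r3=0xad r4=0xf2 r5=0xff  N=1 Z=0
-- IRQ taken; context saved, return-PC = 7 --

FLAGS = (N=1, Z=0)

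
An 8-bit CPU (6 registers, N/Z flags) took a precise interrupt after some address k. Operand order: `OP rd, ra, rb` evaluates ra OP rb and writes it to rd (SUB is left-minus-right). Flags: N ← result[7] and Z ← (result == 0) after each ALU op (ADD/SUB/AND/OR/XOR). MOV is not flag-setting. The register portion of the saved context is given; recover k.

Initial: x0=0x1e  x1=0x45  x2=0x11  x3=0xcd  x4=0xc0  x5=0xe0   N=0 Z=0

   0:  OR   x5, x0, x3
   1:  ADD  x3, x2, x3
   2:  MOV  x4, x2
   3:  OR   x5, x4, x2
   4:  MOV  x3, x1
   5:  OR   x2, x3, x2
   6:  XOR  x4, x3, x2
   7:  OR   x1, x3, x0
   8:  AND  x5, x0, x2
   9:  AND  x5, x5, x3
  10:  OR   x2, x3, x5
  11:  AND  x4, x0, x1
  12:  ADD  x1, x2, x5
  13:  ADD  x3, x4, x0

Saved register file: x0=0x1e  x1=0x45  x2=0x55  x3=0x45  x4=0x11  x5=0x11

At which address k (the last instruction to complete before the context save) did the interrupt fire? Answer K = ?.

K = 5

after  0: x0=0x1e x1=0x45 x2=0x11 x3=0xcd x4=0xc0 x5=0xdf  N=1 Z=0
after  1: x0=0x1e x1=0x45 x2=0x11 x3=0xde x4=0xc0 x5=0xdf  N=1 Z=0
after  2: x0=0x1e x1=0x45 x2=0x11 x3=0xde x4=0x11 x5=0xdf  N=1 Z=0
after  3: x0=0x1e x1=0x45 x2=0x11 x3=0xde x4=0x11 x5=0x11  N=0 Z=0
after  4: x0=0x1e x1=0x45 x2=0x11 x3=0x45 x4=0x11 x5=0x11  N=0 Z=0
after  5: x0=0x1e x1=0x45 x2=0x55 x3=0x45 x4=0x11 x5=0x11  N=0 Z=0
-- IRQ taken; context saved, return-PC = 6 --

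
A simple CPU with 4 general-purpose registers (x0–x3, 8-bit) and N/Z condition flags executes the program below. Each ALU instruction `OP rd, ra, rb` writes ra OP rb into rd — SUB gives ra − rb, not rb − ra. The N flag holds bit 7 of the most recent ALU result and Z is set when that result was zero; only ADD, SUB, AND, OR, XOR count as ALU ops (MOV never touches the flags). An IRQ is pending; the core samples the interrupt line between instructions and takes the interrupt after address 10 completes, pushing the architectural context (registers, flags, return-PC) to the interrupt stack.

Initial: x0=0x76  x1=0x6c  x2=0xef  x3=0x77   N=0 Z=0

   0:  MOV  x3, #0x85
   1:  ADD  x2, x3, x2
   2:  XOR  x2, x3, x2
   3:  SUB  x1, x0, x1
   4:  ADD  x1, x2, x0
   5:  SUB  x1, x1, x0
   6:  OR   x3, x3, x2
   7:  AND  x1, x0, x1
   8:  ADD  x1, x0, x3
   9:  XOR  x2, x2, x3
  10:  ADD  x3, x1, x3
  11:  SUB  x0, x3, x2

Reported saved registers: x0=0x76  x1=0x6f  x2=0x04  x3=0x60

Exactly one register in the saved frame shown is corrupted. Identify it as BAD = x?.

BAD = x1

after  0: x0=0x76 x1=0x6c x2=0xef x3=0x85  N=0 Z=0
after  1: x0=0x76 x1=0x6c x2=0x74 x3=0x85  N=0 Z=0
after  2: x0=0x76 x1=0x6c x2=0xf1 x3=0x85  N=1 Z=0
after  3: x0=0x76 x1=0x0a x2=0xf1 x3=0x85  N=0 Z=0
after  4: x0=0x76 x1=0x67 x2=0xf1 x3=0x85  N=0 Z=0
after  5: x0=0x76 x1=0xf1 x2=0xf1 x3=0x85  N=1 Z=0
after  6: x0=0x76 x1=0xf1 x2=0xf1 x3=0xf5  N=1 Z=0
after  7: x0=0x76 x1=0x70 x2=0xf1 x3=0xf5  N=0 Z=0
after  8: x0=0x76 x1=0x6b x2=0xf1 x3=0xf5  N=0 Z=0
after  9: x0=0x76 x1=0x6b x2=0x04 x3=0xf5  N=0 Z=0
after 10: x0=0x76 x1=0x6b x2=0x04 x3=0x60  N=0 Z=0
-- IRQ taken; context saved, return-PC = 11 --
mismatch: x1: reported 0x6f vs actual 0x6b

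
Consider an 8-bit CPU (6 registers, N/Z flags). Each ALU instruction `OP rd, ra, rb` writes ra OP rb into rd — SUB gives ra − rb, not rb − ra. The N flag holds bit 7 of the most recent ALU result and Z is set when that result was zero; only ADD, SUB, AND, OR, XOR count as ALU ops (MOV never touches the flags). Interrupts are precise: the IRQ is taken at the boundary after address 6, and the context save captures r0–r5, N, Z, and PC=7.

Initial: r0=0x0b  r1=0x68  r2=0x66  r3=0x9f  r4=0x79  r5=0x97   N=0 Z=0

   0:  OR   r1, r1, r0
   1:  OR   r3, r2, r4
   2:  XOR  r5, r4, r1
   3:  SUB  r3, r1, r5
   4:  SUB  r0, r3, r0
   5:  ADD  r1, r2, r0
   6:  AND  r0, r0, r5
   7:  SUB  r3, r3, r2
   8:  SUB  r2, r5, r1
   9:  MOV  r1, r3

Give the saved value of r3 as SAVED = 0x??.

after  0: r0=0x0b r1=0x6b r2=0x66 r3=0x9f r4=0x79 r5=0x97  N=0 Z=0
after  1: r0=0x0b r1=0x6b r2=0x66 r3=0x7f r4=0x79 r5=0x97  N=0 Z=0
after  2: r0=0x0b r1=0x6b r2=0x66 r3=0x7f r4=0x79 r5=0x12  N=0 Z=0
after  3: r0=0x0b r1=0x6b r2=0x66 r3=0x59 r4=0x79 r5=0x12  N=0 Z=0
after  4: r0=0x4e r1=0x6b r2=0x66 r3=0x59 r4=0x79 r5=0x12  N=0 Z=0
after  5: r0=0x4e r1=0xb4 r2=0x66 r3=0x59 r4=0x79 r5=0x12  N=1 Z=0
after  6: r0=0x02 r1=0xb4 r2=0x66 r3=0x59 r4=0x79 r5=0x12  N=0 Z=0
-- IRQ taken; context saved, return-PC = 7 --

SAVED = 0x59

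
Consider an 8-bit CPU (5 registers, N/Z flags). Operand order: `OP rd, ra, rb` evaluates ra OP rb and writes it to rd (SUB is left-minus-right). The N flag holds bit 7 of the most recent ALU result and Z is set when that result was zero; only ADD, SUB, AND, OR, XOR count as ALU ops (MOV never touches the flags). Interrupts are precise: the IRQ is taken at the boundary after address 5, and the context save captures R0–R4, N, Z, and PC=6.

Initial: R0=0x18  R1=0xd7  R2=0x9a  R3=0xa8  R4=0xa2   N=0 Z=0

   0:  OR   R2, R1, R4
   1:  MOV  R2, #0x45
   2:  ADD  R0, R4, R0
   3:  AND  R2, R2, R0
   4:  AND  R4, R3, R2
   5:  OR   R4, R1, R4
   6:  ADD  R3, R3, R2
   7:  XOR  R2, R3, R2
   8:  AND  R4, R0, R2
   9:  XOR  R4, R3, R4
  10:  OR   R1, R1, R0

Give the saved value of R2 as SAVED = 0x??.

after  0: R0=0x18 R1=0xd7 R2=0xf7 R3=0xa8 R4=0xa2  N=1 Z=0
after  1: R0=0x18 R1=0xd7 R2=0x45 R3=0xa8 R4=0xa2  N=1 Z=0
after  2: R0=0xba R1=0xd7 R2=0x45 R3=0xa8 R4=0xa2  N=1 Z=0
after  3: R0=0xba R1=0xd7 R2=0x00 R3=0xa8 R4=0xa2  N=0 Z=1
after  4: R0=0xba R1=0xd7 R2=0x00 R3=0xa8 R4=0x00  N=0 Z=1
after  5: R0=0xba R1=0xd7 R2=0x00 R3=0xa8 R4=0xd7  N=1 Z=0
-- IRQ taken; context saved, return-PC = 6 --

SAVED = 0x00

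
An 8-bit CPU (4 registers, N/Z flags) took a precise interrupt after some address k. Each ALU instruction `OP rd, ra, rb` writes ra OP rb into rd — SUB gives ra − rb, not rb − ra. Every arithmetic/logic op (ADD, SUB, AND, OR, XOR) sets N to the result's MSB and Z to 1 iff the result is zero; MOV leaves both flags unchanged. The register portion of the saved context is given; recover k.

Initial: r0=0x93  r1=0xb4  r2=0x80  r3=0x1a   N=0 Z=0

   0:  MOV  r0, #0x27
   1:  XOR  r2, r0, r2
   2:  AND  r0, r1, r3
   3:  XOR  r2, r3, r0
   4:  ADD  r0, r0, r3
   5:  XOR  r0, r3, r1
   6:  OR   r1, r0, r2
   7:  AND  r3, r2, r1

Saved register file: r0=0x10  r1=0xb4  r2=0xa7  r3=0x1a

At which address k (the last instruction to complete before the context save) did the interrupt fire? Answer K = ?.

after  0: r0=0x27 r1=0xb4 r2=0x80 r3=0x1a  N=0 Z=0
after  1: r0=0x27 r1=0xb4 r2=0xa7 r3=0x1a  N=1 Z=0
after  2: r0=0x10 r1=0xb4 r2=0xa7 r3=0x1a  N=0 Z=0
-- IRQ taken; context saved, return-PC = 3 --

K = 2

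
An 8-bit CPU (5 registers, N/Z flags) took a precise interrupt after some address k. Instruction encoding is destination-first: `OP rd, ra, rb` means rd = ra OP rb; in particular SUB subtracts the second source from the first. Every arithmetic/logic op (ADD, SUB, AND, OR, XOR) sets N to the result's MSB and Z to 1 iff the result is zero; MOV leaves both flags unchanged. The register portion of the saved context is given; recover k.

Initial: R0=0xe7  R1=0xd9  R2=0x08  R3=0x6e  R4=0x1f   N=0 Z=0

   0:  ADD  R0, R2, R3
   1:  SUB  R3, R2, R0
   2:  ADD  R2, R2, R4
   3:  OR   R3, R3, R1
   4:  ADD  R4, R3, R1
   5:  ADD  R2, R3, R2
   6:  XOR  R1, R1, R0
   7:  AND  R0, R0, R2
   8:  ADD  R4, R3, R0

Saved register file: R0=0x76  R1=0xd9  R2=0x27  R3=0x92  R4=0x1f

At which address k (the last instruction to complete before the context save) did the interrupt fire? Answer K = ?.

after  0: R0=0x76 R1=0xd9 R2=0x08 R3=0x6e R4=0x1f  N=0 Z=0
after  1: R0=0x76 R1=0xd9 R2=0x08 R3=0x92 R4=0x1f  N=1 Z=0
after  2: R0=0x76 R1=0xd9 R2=0x27 R3=0x92 R4=0x1f  N=0 Z=0
-- IRQ taken; context saved, return-PC = 3 --

K = 2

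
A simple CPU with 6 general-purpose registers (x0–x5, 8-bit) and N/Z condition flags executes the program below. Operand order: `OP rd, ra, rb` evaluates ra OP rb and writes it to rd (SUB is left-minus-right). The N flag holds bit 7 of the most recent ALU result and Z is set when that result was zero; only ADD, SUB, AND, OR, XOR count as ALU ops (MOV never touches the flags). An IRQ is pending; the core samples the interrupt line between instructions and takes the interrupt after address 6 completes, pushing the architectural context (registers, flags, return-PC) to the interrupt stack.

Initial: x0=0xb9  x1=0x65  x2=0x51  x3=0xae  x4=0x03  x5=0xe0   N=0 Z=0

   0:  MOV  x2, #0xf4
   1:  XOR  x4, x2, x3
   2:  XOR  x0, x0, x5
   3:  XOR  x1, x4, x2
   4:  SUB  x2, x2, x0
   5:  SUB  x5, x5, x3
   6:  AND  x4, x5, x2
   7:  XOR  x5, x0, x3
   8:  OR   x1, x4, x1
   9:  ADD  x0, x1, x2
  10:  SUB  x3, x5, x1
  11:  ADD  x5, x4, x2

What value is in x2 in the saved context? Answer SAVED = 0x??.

SAVED = 0x9b

after  0: x0=0xb9 x1=0x65 x2=0xf4 x3=0xae x4=0x03 x5=0xe0  N=0 Z=0
after  1: x0=0xb9 x1=0x65 x2=0xf4 x3=0xae x4=0x5a x5=0xe0  N=0 Z=0
after  2: x0=0x59 x1=0x65 x2=0xf4 x3=0xae x4=0x5a x5=0xe0  N=0 Z=0
after  3: x0=0x59 x1=0xae x2=0xf4 x3=0xae x4=0x5a x5=0xe0  N=1 Z=0
after  4: x0=0x59 x1=0xae x2=0x9b x3=0xae x4=0x5a x5=0xe0  N=1 Z=0
after  5: x0=0x59 x1=0xae x2=0x9b x3=0xae x4=0x5a x5=0x32  N=0 Z=0
after  6: x0=0x59 x1=0xae x2=0x9b x3=0xae x4=0x12 x5=0x32  N=0 Z=0
-- IRQ taken; context saved, return-PC = 7 --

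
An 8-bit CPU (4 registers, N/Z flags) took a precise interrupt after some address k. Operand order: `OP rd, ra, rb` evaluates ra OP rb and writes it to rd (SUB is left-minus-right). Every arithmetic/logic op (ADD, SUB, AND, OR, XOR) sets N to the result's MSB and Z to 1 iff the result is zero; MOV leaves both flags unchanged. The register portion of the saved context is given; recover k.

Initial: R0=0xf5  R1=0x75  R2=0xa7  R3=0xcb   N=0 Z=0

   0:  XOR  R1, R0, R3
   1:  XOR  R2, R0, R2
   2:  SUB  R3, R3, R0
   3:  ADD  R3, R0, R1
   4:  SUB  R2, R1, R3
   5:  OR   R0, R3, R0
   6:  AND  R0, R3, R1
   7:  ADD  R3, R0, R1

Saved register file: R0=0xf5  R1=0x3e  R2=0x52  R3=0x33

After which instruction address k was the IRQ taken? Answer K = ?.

K = 3

after  0: R0=0xf5 R1=0x3e R2=0xa7 R3=0xcb  N=0 Z=0
after  1: R0=0xf5 R1=0x3e R2=0x52 R3=0xcb  N=0 Z=0
after  2: R0=0xf5 R1=0x3e R2=0x52 R3=0xd6  N=1 Z=0
after  3: R0=0xf5 R1=0x3e R2=0x52 R3=0x33  N=0 Z=0
-- IRQ taken; context saved, return-PC = 4 --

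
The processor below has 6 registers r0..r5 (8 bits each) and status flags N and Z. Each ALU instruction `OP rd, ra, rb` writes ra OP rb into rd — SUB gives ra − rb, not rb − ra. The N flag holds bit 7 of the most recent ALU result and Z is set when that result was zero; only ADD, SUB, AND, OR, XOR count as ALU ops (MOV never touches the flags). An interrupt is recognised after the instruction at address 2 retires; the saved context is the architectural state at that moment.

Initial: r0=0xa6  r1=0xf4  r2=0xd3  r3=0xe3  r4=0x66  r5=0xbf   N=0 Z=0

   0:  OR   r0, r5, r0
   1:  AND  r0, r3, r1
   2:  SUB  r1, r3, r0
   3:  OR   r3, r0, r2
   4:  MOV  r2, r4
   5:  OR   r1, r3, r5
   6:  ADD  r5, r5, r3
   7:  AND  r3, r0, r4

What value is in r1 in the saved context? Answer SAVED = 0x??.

SAVED = 0x03

after  0: r0=0xbf r1=0xf4 r2=0xd3 r3=0xe3 r4=0x66 r5=0xbf  N=1 Z=0
after  1: r0=0xe0 r1=0xf4 r2=0xd3 r3=0xe3 r4=0x66 r5=0xbf  N=1 Z=0
after  2: r0=0xe0 r1=0x03 r2=0xd3 r3=0xe3 r4=0x66 r5=0xbf  N=0 Z=0
-- IRQ taken; context saved, return-PC = 3 --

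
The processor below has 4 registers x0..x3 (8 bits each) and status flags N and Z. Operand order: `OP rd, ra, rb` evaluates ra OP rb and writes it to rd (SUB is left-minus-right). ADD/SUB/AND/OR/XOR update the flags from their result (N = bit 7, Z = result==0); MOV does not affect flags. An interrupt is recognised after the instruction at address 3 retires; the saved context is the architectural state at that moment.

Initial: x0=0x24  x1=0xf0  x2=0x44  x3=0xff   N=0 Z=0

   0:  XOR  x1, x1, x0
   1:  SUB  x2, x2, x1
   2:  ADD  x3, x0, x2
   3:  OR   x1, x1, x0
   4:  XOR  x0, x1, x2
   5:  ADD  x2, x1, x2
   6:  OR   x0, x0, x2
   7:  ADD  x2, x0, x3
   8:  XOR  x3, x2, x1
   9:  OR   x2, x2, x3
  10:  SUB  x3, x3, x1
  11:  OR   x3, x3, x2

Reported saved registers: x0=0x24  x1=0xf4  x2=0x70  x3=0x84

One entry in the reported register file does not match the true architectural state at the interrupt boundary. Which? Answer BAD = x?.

after  0: x0=0x24 x1=0xd4 x2=0x44 x3=0xff  N=1 Z=0
after  1: x0=0x24 x1=0xd4 x2=0x70 x3=0xff  N=0 Z=0
after  2: x0=0x24 x1=0xd4 x2=0x70 x3=0x94  N=1 Z=0
after  3: x0=0x24 x1=0xf4 x2=0x70 x3=0x94  N=1 Z=0
-- IRQ taken; context saved, return-PC = 4 --
mismatch: x3: reported 0x84 vs actual 0x94

BAD = x3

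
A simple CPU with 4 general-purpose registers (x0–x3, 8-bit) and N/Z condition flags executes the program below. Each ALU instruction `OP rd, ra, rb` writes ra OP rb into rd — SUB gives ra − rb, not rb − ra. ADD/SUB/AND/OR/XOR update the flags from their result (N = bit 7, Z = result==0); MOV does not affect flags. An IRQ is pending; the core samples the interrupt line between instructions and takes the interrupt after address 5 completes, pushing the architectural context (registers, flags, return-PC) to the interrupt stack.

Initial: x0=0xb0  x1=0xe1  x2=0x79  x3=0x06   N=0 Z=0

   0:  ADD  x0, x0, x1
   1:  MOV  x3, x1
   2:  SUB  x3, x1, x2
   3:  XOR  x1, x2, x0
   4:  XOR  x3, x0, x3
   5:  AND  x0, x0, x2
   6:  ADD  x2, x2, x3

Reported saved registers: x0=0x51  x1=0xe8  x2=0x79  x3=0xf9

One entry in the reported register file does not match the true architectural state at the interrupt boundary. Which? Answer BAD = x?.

BAD = x0

after  0: x0=0x91 x1=0xe1 x2=0x79 x3=0x06  N=1 Z=0
after  1: x0=0x91 x1=0xe1 x2=0x79 x3=0xe1  N=1 Z=0
after  2: x0=0x91 x1=0xe1 x2=0x79 x3=0x68  N=0 Z=0
after  3: x0=0x91 x1=0xe8 x2=0x79 x3=0x68  N=1 Z=0
after  4: x0=0x91 x1=0xe8 x2=0x79 x3=0xf9  N=1 Z=0
after  5: x0=0x11 x1=0xe8 x2=0x79 x3=0xf9  N=0 Z=0
-- IRQ taken; context saved, return-PC = 6 --
mismatch: x0: reported 0x51 vs actual 0x11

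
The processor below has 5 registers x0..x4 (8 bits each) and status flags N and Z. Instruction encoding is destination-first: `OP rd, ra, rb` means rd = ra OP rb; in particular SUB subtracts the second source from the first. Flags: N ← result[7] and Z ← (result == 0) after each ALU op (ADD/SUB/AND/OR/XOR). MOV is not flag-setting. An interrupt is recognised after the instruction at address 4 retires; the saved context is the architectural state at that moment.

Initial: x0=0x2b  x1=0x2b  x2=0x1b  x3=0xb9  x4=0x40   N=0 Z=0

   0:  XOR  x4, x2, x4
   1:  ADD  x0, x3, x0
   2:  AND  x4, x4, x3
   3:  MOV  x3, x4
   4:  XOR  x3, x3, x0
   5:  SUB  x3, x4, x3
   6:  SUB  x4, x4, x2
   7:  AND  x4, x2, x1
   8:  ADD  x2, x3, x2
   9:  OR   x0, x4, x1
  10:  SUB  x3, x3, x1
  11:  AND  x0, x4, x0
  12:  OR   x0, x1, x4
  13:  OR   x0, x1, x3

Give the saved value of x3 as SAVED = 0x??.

SAVED = 0xfd

after  0: x0=0x2b x1=0x2b x2=0x1b x3=0xb9 x4=0x5b  N=0 Z=0
after  1: x0=0xe4 x1=0x2b x2=0x1b x3=0xb9 x4=0x5b  N=1 Z=0
after  2: x0=0xe4 x1=0x2b x2=0x1b x3=0xb9 x4=0x19  N=0 Z=0
after  3: x0=0xe4 x1=0x2b x2=0x1b x3=0x19 x4=0x19  N=0 Z=0
after  4: x0=0xe4 x1=0x2b x2=0x1b x3=0xfd x4=0x19  N=1 Z=0
-- IRQ taken; context saved, return-PC = 5 --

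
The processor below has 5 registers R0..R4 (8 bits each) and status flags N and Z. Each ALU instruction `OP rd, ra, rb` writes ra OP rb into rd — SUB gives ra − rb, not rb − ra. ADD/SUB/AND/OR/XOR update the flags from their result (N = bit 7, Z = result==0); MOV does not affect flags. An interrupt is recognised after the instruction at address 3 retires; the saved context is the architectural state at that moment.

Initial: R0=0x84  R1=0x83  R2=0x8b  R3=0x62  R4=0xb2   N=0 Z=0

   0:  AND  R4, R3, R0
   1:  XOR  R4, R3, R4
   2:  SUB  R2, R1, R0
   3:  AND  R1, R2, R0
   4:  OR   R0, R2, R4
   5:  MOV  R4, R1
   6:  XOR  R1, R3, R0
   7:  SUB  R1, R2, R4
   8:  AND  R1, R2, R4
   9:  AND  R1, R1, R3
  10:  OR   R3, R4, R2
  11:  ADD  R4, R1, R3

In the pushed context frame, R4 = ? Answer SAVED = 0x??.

after  0: R0=0x84 R1=0x83 R2=0x8b R3=0x62 R4=0x00  N=0 Z=1
after  1: R0=0x84 R1=0x83 R2=0x8b R3=0x62 R4=0x62  N=0 Z=0
after  2: R0=0x84 R1=0x83 R2=0xff R3=0x62 R4=0x62  N=1 Z=0
after  3: R0=0x84 R1=0x84 R2=0xff R3=0x62 R4=0x62  N=1 Z=0
-- IRQ taken; context saved, return-PC = 4 --

SAVED = 0x62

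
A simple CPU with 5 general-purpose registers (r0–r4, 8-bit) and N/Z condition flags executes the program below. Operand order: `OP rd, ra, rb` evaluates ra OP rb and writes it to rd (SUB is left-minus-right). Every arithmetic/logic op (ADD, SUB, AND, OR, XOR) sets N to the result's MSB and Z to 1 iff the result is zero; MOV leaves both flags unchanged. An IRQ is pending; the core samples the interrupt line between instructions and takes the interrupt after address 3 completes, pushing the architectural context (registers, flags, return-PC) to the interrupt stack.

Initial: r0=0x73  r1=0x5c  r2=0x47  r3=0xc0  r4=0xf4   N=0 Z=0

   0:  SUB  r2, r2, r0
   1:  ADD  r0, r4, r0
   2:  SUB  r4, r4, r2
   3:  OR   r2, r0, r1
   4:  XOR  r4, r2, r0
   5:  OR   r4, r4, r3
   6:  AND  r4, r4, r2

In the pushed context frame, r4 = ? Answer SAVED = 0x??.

after  0: r0=0x73 r1=0x5c r2=0xd4 r3=0xc0 r4=0xf4  N=1 Z=0
after  1: r0=0x67 r1=0x5c r2=0xd4 r3=0xc0 r4=0xf4  N=0 Z=0
after  2: r0=0x67 r1=0x5c r2=0xd4 r3=0xc0 r4=0x20  N=0 Z=0
after  3: r0=0x67 r1=0x5c r2=0x7f r3=0xc0 r4=0x20  N=0 Z=0
-- IRQ taken; context saved, return-PC = 4 --

SAVED = 0x20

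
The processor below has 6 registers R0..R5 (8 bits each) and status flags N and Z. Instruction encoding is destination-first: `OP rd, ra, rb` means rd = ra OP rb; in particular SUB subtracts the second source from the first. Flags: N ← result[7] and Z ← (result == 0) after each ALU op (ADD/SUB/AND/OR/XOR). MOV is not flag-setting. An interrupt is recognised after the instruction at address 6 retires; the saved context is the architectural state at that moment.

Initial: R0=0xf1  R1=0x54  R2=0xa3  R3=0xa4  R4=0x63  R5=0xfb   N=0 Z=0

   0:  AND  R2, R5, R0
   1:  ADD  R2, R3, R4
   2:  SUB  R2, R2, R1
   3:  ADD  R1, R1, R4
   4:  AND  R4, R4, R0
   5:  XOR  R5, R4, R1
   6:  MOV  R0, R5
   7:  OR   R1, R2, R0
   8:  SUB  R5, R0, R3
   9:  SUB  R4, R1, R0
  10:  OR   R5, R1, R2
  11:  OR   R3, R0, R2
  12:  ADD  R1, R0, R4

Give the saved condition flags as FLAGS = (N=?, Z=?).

after  0: R0=0xf1 R1=0x54 R2=0xf1 R3=0xa4 R4=0x63 R5=0xfb  N=1 Z=0
after  1: R0=0xf1 R1=0x54 R2=0x07 R3=0xa4 R4=0x63 R5=0xfb  N=0 Z=0
after  2: R0=0xf1 R1=0x54 R2=0xb3 R3=0xa4 R4=0x63 R5=0xfb  N=1 Z=0
after  3: R0=0xf1 R1=0xb7 R2=0xb3 R3=0xa4 R4=0x63 R5=0xfb  N=1 Z=0
after  4: R0=0xf1 R1=0xb7 R2=0xb3 R3=0xa4 R4=0x61 R5=0xfb  N=0 Z=0
after  5: R0=0xf1 R1=0xb7 R2=0xb3 R3=0xa4 R4=0x61 R5=0xd6  N=1 Z=0
after  6: R0=0xd6 R1=0xb7 R2=0xb3 R3=0xa4 R4=0x61 R5=0xd6  N=1 Z=0
-- IRQ taken; context saved, return-PC = 7 --

FLAGS = (N=1, Z=0)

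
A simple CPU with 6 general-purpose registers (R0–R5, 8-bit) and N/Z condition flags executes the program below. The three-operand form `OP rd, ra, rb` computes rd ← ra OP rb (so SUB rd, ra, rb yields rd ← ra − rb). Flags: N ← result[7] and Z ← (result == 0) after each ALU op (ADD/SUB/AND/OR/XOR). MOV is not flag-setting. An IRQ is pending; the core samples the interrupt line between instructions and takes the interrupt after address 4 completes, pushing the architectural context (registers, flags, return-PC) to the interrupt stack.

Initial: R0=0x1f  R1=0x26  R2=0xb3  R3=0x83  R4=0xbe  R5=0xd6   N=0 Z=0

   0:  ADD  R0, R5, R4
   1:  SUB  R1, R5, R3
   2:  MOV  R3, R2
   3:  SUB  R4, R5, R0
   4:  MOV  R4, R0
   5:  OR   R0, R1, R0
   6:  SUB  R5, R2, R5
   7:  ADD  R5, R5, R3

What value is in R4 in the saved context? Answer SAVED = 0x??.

after  0: R0=0x94 R1=0x26 R2=0xb3 R3=0x83 R4=0xbe R5=0xd6  N=1 Z=0
after  1: R0=0x94 R1=0x53 R2=0xb3 R3=0x83 R4=0xbe R5=0xd6  N=0 Z=0
after  2: R0=0x94 R1=0x53 R2=0xb3 R3=0xb3 R4=0xbe R5=0xd6  N=0 Z=0
after  3: R0=0x94 R1=0x53 R2=0xb3 R3=0xb3 R4=0x42 R5=0xd6  N=0 Z=0
after  4: R0=0x94 R1=0x53 R2=0xb3 R3=0xb3 R4=0x94 R5=0xd6  N=0 Z=0
-- IRQ taken; context saved, return-PC = 5 --

SAVED = 0x94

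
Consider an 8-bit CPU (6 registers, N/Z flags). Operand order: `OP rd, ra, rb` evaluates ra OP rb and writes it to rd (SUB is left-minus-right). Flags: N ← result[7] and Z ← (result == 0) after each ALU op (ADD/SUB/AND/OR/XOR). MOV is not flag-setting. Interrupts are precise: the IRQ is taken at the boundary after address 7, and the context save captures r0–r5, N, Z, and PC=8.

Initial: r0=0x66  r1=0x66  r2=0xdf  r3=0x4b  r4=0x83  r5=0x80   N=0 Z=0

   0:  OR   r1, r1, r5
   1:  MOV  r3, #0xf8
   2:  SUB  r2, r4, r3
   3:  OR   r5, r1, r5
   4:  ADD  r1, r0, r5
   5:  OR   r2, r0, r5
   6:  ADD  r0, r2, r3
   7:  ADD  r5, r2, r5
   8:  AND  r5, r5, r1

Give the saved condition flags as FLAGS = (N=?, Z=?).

after  0: r0=0x66 r1=0xe6 r2=0xdf r3=0x4b r4=0x83 r5=0x80  N=1 Z=0
after  1: r0=0x66 r1=0xe6 r2=0xdf r3=0xf8 r4=0x83 r5=0x80  N=1 Z=0
after  2: r0=0x66 r1=0xe6 r2=0x8b r3=0xf8 r4=0x83 r5=0x80  N=1 Z=0
after  3: r0=0x66 r1=0xe6 r2=0x8b r3=0xf8 r4=0x83 r5=0xe6  N=1 Z=0
after  4: r0=0x66 r1=0x4c r2=0x8b r3=0xf8 r4=0x83 r5=0xe6  N=0 Z=0
after  5: r0=0x66 r1=0x4c r2=0xe6 r3=0xf8 r4=0x83 r5=0xe6  N=1 Z=0
after  6: r0=0xde r1=0x4c r2=0xe6 r3=0xf8 r4=0x83 r5=0xe6  N=1 Z=0
after  7: r0=0xde r1=0x4c r2=0xe6 r3=0xf8 r4=0x83 r5=0xcc  N=1 Z=0
-- IRQ taken; context saved, return-PC = 8 --

FLAGS = (N=1, Z=0)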